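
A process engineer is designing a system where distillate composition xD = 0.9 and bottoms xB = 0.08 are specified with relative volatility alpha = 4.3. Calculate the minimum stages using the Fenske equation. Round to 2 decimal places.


N_min = ln((xD*(1-xB))/(xB*(1-xD))) / ln(alpha)
Numerator inside ln: 0.828 / 0.008 = 103.5
ln(103.5) = 4.639572
ln(alpha) = ln(4.3) = 1.458615
N_min = 4.639572 / 1.458615 = 3.18


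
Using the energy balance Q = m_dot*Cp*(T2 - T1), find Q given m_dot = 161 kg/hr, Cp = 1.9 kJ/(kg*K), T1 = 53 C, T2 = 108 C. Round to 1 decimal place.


Q = m_dot * Cp * (T2 - T1)
Q = 161 * 1.9 * (108 - 53)
Q = 161 * 1.9 * 55
Q = 16824.5 kJ/hr


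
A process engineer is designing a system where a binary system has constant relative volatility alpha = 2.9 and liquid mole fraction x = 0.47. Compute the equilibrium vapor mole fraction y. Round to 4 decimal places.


y = alpha*x / (1 + (alpha-1)*x)
y = 2.9*0.47 / (1 + (2.9-1)*0.47)
y = 1.363 / (1 + 0.893)
y = 1.363 / 1.893
y = 0.7200


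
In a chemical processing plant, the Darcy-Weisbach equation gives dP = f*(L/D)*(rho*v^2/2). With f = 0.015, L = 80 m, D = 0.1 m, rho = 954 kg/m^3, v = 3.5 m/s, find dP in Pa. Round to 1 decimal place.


dP = f * (L/D) * (rho*v^2/2)
dP = 0.015 * (80/0.1) * (954*3.5^2/2)
L/D = 800.0
rho*v^2/2 = 954*12.25/2 = 5843.25
dP = 0.015 * 800.0 * 5843.25
dP = 70119.0 Pa


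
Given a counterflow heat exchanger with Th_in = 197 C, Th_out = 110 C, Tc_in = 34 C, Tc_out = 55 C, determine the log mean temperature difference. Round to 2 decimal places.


dT1 = Th_in - Tc_out = 197 - 55 = 142
dT2 = Th_out - Tc_in = 110 - 34 = 76
LMTD = (dT1 - dT2) / ln(dT1/dT2)
LMTD = (142 - 76) / ln(142/76)
LMTD = 105.58 K


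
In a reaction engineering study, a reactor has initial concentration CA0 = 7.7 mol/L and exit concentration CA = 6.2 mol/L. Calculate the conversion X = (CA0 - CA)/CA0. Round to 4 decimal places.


X = (CA0 - CA) / CA0
X = (7.7 - 6.2) / 7.7
X = 1.5 / 7.7
X = 0.1948


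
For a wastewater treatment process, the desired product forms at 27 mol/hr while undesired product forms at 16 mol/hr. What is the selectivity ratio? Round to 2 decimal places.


S = desired product rate / undesired product rate
S = 27 / 16
S = 1.69


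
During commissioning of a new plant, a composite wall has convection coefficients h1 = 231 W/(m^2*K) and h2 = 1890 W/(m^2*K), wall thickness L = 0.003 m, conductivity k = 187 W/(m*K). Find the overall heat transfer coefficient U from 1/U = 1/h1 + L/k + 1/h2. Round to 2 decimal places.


1/U = 1/h1 + L/k + 1/h2
1/U = 1/231 + 0.003/187 + 1/1890
1/U = 0.0043290043 + 1.60428e-05 + 0.0005291005
1/U = 0.0048741476
U = 205.16 W/(m^2*K)


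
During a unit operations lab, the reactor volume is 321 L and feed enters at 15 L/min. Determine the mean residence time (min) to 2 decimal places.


tau = V / v0
tau = 321 / 15
tau = 21.40 min


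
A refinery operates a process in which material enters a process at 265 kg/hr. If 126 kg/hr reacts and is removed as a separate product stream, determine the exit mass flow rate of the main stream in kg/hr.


Steady-state mass balance on the main outlet: F_out = F_in - F_removed
F_out = 265 - 126
F_out = 139 kg/hr


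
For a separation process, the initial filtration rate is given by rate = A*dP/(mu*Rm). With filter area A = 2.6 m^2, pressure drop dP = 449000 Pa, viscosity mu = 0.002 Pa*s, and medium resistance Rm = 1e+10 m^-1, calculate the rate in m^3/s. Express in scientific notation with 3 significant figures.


rate = A * dP / (mu * Rm)
rate = 2.6 * 449000 / (0.002 * 1e+10)
rate = 1167400.0 / 2.000e+07
rate = 5.84e-02 m^3/s


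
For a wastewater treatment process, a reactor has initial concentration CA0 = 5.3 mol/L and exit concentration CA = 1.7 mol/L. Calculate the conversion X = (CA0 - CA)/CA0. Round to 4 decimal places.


X = (CA0 - CA) / CA0
X = (5.3 - 1.7) / 5.3
X = 3.6 / 5.3
X = 0.6792


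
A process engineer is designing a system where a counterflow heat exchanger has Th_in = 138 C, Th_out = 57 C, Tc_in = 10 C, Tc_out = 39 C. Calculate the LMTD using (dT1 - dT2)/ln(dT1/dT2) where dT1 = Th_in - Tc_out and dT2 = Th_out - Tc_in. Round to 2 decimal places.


dT1 = Th_in - Tc_out = 138 - 39 = 99
dT2 = Th_out - Tc_in = 57 - 10 = 47
LMTD = (dT1 - dT2) / ln(dT1/dT2)
LMTD = (99 - 47) / ln(99/47)
LMTD = 69.80 K


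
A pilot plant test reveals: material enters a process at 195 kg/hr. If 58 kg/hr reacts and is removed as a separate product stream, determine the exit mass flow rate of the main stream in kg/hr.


Steady-state mass balance on the main outlet: F_out = F_in - F_removed
F_out = 195 - 58
F_out = 137 kg/hr


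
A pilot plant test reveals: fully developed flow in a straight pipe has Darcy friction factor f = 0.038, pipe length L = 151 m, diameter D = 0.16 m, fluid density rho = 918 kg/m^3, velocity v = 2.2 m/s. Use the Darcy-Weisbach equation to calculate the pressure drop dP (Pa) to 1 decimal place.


dP = f * (L/D) * (rho*v^2/2)
dP = 0.038 * (151/0.16) * (918*2.2^2/2)
L/D = 943.75
rho*v^2/2 = 918*4.84/2 = 2221.56
dP = 0.038 * 943.75 * 2221.56
dP = 79670.7 Pa


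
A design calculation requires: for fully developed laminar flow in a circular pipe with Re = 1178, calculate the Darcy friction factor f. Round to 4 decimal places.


f = 64 / Re
f = 64 / 1178
f = 0.0543


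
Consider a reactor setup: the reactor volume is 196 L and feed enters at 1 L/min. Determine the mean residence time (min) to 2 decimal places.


tau = V / v0
tau = 196 / 1
tau = 196.00 min


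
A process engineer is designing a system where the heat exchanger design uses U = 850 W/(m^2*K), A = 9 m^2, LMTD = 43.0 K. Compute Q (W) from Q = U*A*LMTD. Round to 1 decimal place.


Q = U * A * LMTD
Q = 850 * 9 * 43.0
Q = 328950.0 W


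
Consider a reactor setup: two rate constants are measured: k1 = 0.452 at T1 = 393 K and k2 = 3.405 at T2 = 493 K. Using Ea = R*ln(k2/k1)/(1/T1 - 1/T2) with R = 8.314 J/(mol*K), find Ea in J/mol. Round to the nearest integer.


Ea = R * ln(k2/k1) / (1/T1 - 1/T2)
ln(k2/k1) = ln(3.405/0.452) = 2.019318
1/T1 - 1/T2 = 1/393 - 1/493 = 0.000516131696
Ea = 8.314 * 2.019318 / 0.000516131696
Ea = 32528 J/mol


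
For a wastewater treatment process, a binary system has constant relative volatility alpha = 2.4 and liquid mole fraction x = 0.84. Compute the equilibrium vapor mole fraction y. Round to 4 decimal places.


y = alpha*x / (1 + (alpha-1)*x)
y = 2.4*0.84 / (1 + (2.4-1)*0.84)
y = 2.016 / (1 + 1.176)
y = 2.016 / 2.176
y = 0.9265


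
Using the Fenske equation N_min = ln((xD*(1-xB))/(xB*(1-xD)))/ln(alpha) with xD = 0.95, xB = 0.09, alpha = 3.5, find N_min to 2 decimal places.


N_min = ln((xD*(1-xB))/(xB*(1-xD))) / ln(alpha)
Numerator inside ln: 0.8645 / 0.0045 = 192.111111
ln(192.111111) = 5.258074
ln(alpha) = ln(3.5) = 1.252763
N_min = 5.258074 / 1.252763 = 4.20


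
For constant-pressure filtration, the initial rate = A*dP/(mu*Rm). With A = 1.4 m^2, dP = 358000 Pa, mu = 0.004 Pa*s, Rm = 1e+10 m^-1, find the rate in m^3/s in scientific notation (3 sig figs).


rate = A * dP / (mu * Rm)
rate = 1.4 * 358000 / (0.004 * 1e+10)
rate = 501200.0 / 4.000e+07
rate = 1.25e-02 m^3/s


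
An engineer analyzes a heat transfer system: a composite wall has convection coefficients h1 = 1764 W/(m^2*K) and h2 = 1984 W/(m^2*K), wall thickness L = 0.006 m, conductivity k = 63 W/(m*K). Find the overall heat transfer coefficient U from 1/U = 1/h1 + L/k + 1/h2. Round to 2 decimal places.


1/U = 1/h1 + L/k + 1/h2
1/U = 1/1764 + 0.006/63 + 1/1984
1/U = 0.0005668934 + 9.52381e-05 + 0.0005040323
1/U = 0.0011661638
U = 857.51 W/(m^2*K)


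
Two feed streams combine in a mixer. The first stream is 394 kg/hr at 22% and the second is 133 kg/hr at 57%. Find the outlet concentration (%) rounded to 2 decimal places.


Mass balance on solute: F1*x1 + F2*x2 = F3*x3
F3 = F1 + F2 = 394 + 133 = 527 kg/hr
x3 = (F1*x1 + F2*x2)/F3
x3 = (394*0.22 + 133*0.57) / 527
x3 = 30.83%


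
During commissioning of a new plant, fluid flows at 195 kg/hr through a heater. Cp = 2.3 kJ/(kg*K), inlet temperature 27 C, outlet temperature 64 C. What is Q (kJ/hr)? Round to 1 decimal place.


Q = m_dot * Cp * (T2 - T1)
Q = 195 * 2.3 * (64 - 27)
Q = 195 * 2.3 * 37
Q = 16594.5 kJ/hr


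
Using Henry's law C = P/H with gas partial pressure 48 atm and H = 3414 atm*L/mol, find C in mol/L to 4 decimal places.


C = P / H
C = 48 / 3414
C = 0.0141 mol/L


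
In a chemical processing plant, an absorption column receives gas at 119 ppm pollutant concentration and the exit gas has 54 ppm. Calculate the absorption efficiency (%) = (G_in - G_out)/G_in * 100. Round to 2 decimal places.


Efficiency = (G_in - G_out) / G_in * 100%
Efficiency = (119 - 54) / 119 * 100
Efficiency = 65 / 119 * 100
Efficiency = 54.62%


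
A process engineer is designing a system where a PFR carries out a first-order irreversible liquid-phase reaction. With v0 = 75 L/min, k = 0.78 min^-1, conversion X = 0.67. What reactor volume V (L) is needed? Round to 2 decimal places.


V = (v0/k) * ln(1/(1-X))
V = (75/0.78) * ln(1/(1-0.67))
V = 96.153846 * ln(3.030303)
V = 96.153846 * 1.108663
V = 106.60 L


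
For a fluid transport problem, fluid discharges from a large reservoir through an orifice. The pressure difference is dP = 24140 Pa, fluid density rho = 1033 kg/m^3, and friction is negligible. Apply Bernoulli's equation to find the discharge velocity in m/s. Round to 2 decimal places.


v = sqrt(2*dP/rho)
v = sqrt(2*24140/1033)
v = sqrt(46.737657)
v = 6.84 m/s


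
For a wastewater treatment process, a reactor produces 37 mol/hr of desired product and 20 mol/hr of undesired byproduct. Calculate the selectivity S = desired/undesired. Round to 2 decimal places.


S = desired product rate / undesired product rate
S = 37 / 20
S = 1.85


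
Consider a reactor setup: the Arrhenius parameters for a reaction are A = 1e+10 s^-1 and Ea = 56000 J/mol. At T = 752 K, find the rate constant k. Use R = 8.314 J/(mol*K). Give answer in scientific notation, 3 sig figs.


k = A * exp(-Ea/(R*T))
k = 1e+10 * exp(-56000 / (8.314 * 752))
k = 1e+10 * exp(-8.95695)
k = 1.29e+06


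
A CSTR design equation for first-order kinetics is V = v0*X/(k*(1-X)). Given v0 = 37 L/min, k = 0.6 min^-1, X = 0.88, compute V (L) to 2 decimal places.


V = v0 * X / (k * (1 - X))
V = 37 * 0.88 / (0.6 * (1 - 0.88))
V = 32.56 / (0.6 * 0.12)
V = 32.56 / 0.072
V = 452.22 L


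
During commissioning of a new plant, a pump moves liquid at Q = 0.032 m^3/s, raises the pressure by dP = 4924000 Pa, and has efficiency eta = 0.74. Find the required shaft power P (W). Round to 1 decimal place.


P = Q * dP / eta
P = 0.032 * 4924000 / 0.74
P = 157568.0 / 0.74
P = 212929.7 W


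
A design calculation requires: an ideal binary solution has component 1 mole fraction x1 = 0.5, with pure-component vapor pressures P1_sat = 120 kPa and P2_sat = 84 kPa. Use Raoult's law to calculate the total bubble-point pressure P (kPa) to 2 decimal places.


P = x1*P1_sat + x2*P2_sat
x2 = 1 - x1 = 1 - 0.5 = 0.5
P = 0.5*120 + 0.5*84
P = 60.0 + 42.0
P = 102.00 kPa


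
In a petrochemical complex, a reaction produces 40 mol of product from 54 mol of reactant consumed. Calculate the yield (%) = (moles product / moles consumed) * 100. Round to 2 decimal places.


Yield = (moles product / moles consumed) * 100%
Yield = (40 / 54) * 100
Yield = 0.7407 * 100
Yield = 74.07%


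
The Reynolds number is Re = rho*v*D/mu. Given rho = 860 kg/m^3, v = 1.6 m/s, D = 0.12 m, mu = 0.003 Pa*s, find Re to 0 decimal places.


Re = rho * v * D / mu
Re = 860 * 1.6 * 0.12 / 0.003
Re = 165.12 / 0.003
Re = 55040


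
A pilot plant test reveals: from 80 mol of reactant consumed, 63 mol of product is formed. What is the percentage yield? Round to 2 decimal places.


Yield = (moles product / moles consumed) * 100%
Yield = (63 / 80) * 100
Yield = 0.7875 * 100
Yield = 78.75%


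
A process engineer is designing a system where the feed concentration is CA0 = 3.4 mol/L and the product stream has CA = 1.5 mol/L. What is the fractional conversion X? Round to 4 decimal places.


X = (CA0 - CA) / CA0
X = (3.4 - 1.5) / 3.4
X = 1.9 / 3.4
X = 0.5588


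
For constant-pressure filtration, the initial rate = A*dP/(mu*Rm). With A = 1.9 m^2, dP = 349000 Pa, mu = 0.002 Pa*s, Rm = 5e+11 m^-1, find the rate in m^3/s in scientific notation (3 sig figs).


rate = A * dP / (mu * Rm)
rate = 1.9 * 349000 / (0.002 * 5e+11)
rate = 663100.0 / 1.000e+09
rate = 6.63e-04 m^3/s


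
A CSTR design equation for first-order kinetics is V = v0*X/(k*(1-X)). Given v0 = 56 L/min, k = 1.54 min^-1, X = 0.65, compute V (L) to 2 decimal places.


V = v0 * X / (k * (1 - X))
V = 56 * 0.65 / (1.54 * (1 - 0.65))
V = 36.4 / (1.54 * 0.35)
V = 36.4 / 0.539
V = 67.53 L


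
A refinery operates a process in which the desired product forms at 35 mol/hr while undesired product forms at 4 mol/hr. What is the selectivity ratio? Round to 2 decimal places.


S = desired product rate / undesired product rate
S = 35 / 4
S = 8.75


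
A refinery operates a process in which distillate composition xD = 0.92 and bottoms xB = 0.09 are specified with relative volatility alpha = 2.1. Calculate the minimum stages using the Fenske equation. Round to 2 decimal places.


N_min = ln((xD*(1-xB))/(xB*(1-xD))) / ln(alpha)
Numerator inside ln: 0.8372 / 0.0072 = 116.277778
ln(116.277778) = 4.755982
ln(alpha) = ln(2.1) = 0.741937
N_min = 4.755982 / 0.741937 = 6.41


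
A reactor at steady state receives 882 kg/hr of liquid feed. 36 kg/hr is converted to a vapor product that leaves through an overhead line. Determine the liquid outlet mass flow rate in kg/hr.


Steady-state mass balance on the main outlet: F_out = F_in - F_removed
F_out = 882 - 36
F_out = 846 kg/hr


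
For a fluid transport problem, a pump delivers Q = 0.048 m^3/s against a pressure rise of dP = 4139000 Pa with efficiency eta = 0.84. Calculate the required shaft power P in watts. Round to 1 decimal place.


P = Q * dP / eta
P = 0.048 * 4139000 / 0.84
P = 198672.0 / 0.84
P = 236514.3 W


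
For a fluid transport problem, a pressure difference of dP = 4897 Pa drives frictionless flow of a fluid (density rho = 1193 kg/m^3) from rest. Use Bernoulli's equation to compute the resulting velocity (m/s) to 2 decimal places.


v = sqrt(2*dP/rho)
v = sqrt(2*4897/1193)
v = sqrt(8.209556)
v = 2.87 m/s


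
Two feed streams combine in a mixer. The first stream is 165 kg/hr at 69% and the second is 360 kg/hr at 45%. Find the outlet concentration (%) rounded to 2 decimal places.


Mass balance on solute: F1*x1 + F2*x2 = F3*x3
F3 = F1 + F2 = 165 + 360 = 525 kg/hr
x3 = (F1*x1 + F2*x2)/F3
x3 = (165*0.69 + 360*0.45) / 525
x3 = 52.54%


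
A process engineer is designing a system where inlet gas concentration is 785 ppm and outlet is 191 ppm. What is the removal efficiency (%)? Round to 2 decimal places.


Efficiency = (G_in - G_out) / G_in * 100%
Efficiency = (785 - 191) / 785 * 100
Efficiency = 594 / 785 * 100
Efficiency = 75.67%


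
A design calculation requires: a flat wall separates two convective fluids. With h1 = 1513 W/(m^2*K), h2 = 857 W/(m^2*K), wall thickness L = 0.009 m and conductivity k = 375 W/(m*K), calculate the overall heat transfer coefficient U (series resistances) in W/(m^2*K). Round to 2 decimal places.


1/U = 1/h1 + L/k + 1/h2
1/U = 1/1513 + 0.009/375 + 1/857
1/U = 0.0006609385 + 2.4e-05 + 0.0011668611
1/U = 0.0018517996
U = 540.02 W/(m^2*K)


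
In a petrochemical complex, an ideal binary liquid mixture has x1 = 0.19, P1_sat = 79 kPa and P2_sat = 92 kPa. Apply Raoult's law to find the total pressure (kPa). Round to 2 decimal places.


P = x1*P1_sat + x2*P2_sat
x2 = 1 - x1 = 1 - 0.19 = 0.81
P = 0.19*79 + 0.81*92
P = 15.01 + 74.52
P = 89.53 kPa


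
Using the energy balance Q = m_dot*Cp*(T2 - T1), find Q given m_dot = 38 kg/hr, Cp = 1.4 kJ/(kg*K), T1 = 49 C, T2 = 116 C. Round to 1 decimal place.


Q = m_dot * Cp * (T2 - T1)
Q = 38 * 1.4 * (116 - 49)
Q = 38 * 1.4 * 67
Q = 3564.4 kJ/hr


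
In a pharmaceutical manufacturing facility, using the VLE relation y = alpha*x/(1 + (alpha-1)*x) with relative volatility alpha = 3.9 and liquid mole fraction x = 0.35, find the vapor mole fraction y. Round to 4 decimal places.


y = alpha*x / (1 + (alpha-1)*x)
y = 3.9*0.35 / (1 + (3.9-1)*0.35)
y = 1.365 / (1 + 1.015)
y = 1.365 / 2.015
y = 0.6774


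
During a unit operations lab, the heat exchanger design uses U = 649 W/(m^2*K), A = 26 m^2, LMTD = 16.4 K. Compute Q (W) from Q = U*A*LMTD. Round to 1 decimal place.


Q = U * A * LMTD
Q = 649 * 26 * 16.4
Q = 276733.6 W


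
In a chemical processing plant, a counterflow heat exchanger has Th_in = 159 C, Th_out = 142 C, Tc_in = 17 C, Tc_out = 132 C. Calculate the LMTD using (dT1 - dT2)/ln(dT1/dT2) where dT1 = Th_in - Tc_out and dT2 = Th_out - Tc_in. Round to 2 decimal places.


dT1 = Th_in - Tc_out = 159 - 132 = 27
dT2 = Th_out - Tc_in = 142 - 17 = 125
LMTD = (dT1 - dT2) / ln(dT1/dT2)
LMTD = (27 - 125) / ln(27/125)
LMTD = 63.95 K


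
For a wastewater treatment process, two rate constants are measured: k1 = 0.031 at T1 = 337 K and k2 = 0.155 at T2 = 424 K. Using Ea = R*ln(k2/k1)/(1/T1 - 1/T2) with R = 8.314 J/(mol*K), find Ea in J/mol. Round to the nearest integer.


Ea = R * ln(k2/k1) / (1/T1 - 1/T2)
ln(k2/k1) = ln(0.155/0.031) = 1.6094379
1/T1 - 1/T2 = 1/337 - 1/424 = 0.000608868484
Ea = 8.314 * 1.6094379 / 0.000608868484
Ea = 21977 J/mol


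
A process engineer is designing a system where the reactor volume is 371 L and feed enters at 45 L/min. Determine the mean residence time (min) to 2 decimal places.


tau = V / v0
tau = 371 / 45
tau = 8.24 min


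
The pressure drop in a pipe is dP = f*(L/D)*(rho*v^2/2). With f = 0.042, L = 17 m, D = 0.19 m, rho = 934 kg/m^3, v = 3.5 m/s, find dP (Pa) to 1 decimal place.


dP = f * (L/D) * (rho*v^2/2)
dP = 0.042 * (17/0.19) * (934*3.5^2/2)
L/D = 89.47368421
rho*v^2/2 = 934*12.25/2 = 5720.75
dP = 0.042 * 89.47368421 * 5720.75
dP = 21498.0 Pa


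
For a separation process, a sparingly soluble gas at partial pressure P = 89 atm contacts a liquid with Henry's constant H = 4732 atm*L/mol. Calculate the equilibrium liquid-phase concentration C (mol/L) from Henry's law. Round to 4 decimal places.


C = P / H
C = 89 / 4732
C = 0.0188 mol/L


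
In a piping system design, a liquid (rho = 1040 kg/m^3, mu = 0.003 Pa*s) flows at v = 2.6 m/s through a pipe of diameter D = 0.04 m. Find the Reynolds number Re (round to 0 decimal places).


Re = rho * v * D / mu
Re = 1040 * 2.6 * 0.04 / 0.003
Re = 108.16 / 0.003
Re = 36053


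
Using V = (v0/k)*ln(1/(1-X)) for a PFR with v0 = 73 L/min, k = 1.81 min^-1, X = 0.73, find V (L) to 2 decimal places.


V = (v0/k) * ln(1/(1-X))
V = (73/1.81) * ln(1/(1-0.73))
V = 40.331492 * ln(3.703704)
V = 40.331492 * 1.309333
V = 52.81 L


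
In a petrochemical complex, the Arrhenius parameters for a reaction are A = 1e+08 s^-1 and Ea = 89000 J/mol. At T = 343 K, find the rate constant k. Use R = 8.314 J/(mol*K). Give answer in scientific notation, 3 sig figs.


k = A * exp(-Ea/(R*T))
k = 1e+08 * exp(-89000 / (8.314 * 343))
k = 1e+08 * exp(-31.209432)
k = 2.79e-06


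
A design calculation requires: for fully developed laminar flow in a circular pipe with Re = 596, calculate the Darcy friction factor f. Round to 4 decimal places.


f = 64 / Re
f = 64 / 596
f = 0.1074


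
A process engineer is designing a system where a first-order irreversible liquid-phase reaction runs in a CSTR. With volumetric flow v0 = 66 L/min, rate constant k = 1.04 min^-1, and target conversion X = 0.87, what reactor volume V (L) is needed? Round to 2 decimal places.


V = v0 * X / (k * (1 - X))
V = 66 * 0.87 / (1.04 * (1 - 0.87))
V = 57.42 / (1.04 * 0.13)
V = 57.42 / 0.1352
V = 424.70 L


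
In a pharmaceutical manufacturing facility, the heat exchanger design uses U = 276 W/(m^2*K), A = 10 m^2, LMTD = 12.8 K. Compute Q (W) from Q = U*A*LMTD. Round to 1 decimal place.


Q = U * A * LMTD
Q = 276 * 10 * 12.8
Q = 35328.0 W


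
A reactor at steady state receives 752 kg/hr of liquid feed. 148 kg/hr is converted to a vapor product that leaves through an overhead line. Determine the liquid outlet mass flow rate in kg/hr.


Steady-state mass balance on the main outlet: F_out = F_in - F_removed
F_out = 752 - 148
F_out = 604 kg/hr


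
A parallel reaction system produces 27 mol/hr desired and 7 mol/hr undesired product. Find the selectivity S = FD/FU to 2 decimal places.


S = desired product rate / undesired product rate
S = 27 / 7
S = 3.86


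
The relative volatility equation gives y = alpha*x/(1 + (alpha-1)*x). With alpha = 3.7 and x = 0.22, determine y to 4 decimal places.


y = alpha*x / (1 + (alpha-1)*x)
y = 3.7*0.22 / (1 + (3.7-1)*0.22)
y = 0.814 / (1 + 0.594)
y = 0.814 / 1.594
y = 0.5107


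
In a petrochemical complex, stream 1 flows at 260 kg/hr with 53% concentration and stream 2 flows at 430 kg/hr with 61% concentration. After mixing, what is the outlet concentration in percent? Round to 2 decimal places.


Mass balance on solute: F1*x1 + F2*x2 = F3*x3
F3 = F1 + F2 = 260 + 430 = 690 kg/hr
x3 = (F1*x1 + F2*x2)/F3
x3 = (260*0.53 + 430*0.61) / 690
x3 = 57.99%


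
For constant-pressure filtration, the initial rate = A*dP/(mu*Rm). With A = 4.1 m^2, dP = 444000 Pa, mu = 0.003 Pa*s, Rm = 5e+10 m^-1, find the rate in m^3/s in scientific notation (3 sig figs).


rate = A * dP / (mu * Rm)
rate = 4.1 * 444000 / (0.003 * 5e+10)
rate = 1820400.0 / 1.500e+08
rate = 1.21e-02 m^3/s


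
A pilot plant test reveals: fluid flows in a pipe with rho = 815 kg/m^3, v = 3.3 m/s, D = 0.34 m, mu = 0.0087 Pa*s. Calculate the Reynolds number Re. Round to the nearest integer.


Re = rho * v * D / mu
Re = 815 * 3.3 * 0.34 / 0.0087
Re = 914.43 / 0.0087
Re = 105107


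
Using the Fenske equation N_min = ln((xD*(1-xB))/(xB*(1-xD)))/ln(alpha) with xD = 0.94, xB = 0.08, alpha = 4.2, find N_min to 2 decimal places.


N_min = ln((xD*(1-xB))/(xB*(1-xD))) / ln(alpha)
Numerator inside ln: 0.8648 / 0.0048 = 180.166667
ln(180.166667) = 5.193882
ln(alpha) = ln(4.2) = 1.435085
N_min = 5.193882 / 1.435085 = 3.62


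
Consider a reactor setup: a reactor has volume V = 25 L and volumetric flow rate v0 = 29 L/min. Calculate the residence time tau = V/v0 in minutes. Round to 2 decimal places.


tau = V / v0
tau = 25 / 29
tau = 0.86 min


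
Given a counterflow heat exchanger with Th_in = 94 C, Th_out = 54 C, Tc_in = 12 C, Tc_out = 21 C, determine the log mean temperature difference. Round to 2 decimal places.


dT1 = Th_in - Tc_out = 94 - 21 = 73
dT2 = Th_out - Tc_in = 54 - 12 = 42
LMTD = (dT1 - dT2) / ln(dT1/dT2)
LMTD = (73 - 42) / ln(73/42)
LMTD = 56.08 K


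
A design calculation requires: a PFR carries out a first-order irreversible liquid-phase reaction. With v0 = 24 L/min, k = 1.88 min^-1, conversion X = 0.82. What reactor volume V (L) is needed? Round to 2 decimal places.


V = (v0/k) * ln(1/(1-X))
V = (24/1.88) * ln(1/(1-0.82))
V = 12.765957 * ln(5.555556)
V = 12.765957 * 1.714799
V = 21.89 L


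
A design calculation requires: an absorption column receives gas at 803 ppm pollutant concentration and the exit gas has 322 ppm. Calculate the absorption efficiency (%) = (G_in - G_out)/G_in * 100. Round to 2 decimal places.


Efficiency = (G_in - G_out) / G_in * 100%
Efficiency = (803 - 322) / 803 * 100
Efficiency = 481 / 803 * 100
Efficiency = 59.90%


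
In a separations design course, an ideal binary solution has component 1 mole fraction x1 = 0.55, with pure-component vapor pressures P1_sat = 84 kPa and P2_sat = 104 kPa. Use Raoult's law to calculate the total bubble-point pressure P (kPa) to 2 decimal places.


P = x1*P1_sat + x2*P2_sat
x2 = 1 - x1 = 1 - 0.55 = 0.45
P = 0.55*84 + 0.45*104
P = 46.2 + 46.8
P = 93.00 kPa


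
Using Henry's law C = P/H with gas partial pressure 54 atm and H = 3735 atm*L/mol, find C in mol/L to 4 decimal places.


C = P / H
C = 54 / 3735
C = 0.0145 mol/L


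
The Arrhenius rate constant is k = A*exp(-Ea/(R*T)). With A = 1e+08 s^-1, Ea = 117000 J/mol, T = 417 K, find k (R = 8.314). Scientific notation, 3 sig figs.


k = A * exp(-Ea/(R*T))
k = 1e+08 * exp(-117000 / (8.314 * 417))
k = 1e+08 * exp(-33.747359)
k = 2.21e-07


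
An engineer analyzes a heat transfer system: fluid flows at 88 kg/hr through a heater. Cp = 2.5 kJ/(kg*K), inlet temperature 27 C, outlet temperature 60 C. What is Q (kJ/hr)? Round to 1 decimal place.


Q = m_dot * Cp * (T2 - T1)
Q = 88 * 2.5 * (60 - 27)
Q = 88 * 2.5 * 33
Q = 7260.0 kJ/hr


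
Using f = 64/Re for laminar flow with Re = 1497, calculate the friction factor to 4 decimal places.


f = 64 / Re
f = 64 / 1497
f = 0.0428


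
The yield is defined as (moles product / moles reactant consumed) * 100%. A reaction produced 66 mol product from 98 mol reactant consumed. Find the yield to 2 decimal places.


Yield = (moles product / moles consumed) * 100%
Yield = (66 / 98) * 100
Yield = 0.6735 * 100
Yield = 67.35%


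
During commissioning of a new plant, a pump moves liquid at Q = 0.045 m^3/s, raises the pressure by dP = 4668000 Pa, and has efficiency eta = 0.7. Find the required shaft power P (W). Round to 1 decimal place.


P = Q * dP / eta
P = 0.045 * 4668000 / 0.7
P = 210060.0 / 0.7
P = 300085.7 W


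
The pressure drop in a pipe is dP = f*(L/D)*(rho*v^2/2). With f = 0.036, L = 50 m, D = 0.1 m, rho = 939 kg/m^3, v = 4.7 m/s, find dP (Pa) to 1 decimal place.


dP = f * (L/D) * (rho*v^2/2)
dP = 0.036 * (50/0.1) * (939*4.7^2/2)
L/D = 500.0
rho*v^2/2 = 939*22.09/2 = 10371.255
dP = 0.036 * 500.0 * 10371.255
dP = 186682.6 Pa


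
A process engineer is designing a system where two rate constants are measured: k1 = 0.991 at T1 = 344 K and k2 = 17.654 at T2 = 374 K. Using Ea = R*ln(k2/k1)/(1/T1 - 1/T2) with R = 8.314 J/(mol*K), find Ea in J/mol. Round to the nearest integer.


Ea = R * ln(k2/k1) / (1/T1 - 1/T2)
ln(k2/k1) = ln(17.654/0.991) = 2.8800031
1/T1 - 1/T2 = 1/344 - 1/374 = 0.000233179953
Ea = 8.314 * 2.8800031 / 0.000233179953
Ea = 102686 J/mol


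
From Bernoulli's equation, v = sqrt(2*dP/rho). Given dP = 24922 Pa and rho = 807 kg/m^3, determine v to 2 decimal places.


v = sqrt(2*dP/rho)
v = sqrt(2*24922/807)
v = sqrt(61.76456)
v = 7.86 m/s


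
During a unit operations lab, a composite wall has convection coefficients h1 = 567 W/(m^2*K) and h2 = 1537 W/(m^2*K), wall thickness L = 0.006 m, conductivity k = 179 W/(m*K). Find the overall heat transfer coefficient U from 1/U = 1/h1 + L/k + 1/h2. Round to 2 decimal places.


1/U = 1/h1 + L/k + 1/h2
1/U = 1/567 + 0.006/179 + 1/1537
1/U = 0.0017636684 + 3.35196e-05 + 0.0006506181
1/U = 0.0024478061
U = 408.53 W/(m^2*K)


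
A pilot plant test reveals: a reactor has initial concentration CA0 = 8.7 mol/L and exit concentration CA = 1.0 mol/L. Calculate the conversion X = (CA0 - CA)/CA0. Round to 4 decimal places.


X = (CA0 - CA) / CA0
X = (8.7 - 1.0) / 8.7
X = 7.7 / 8.7
X = 0.8851


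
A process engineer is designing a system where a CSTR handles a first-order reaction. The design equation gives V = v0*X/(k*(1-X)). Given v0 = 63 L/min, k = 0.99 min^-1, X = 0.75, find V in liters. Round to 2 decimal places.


V = v0 * X / (k * (1 - X))
V = 63 * 0.75 / (0.99 * (1 - 0.75))
V = 47.25 / (0.99 * 0.25)
V = 47.25 / 0.2475
V = 190.91 L


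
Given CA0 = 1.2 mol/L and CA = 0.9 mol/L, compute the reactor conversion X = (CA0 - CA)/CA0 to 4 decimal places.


X = (CA0 - CA) / CA0
X = (1.2 - 0.9) / 1.2
X = 0.3 / 1.2
X = 0.2500


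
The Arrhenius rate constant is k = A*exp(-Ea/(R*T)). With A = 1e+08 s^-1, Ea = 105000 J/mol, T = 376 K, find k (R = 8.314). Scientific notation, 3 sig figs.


k = A * exp(-Ea/(R*T))
k = 1e+08 * exp(-105000 / (8.314 * 376))
k = 1e+08 * exp(-33.588564)
k = 2.59e-07


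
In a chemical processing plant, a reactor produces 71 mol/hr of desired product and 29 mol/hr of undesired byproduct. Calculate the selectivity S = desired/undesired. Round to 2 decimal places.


S = desired product rate / undesired product rate
S = 71 / 29
S = 2.45


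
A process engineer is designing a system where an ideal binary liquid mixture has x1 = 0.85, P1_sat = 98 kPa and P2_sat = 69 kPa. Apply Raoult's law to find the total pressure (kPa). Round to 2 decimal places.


P = x1*P1_sat + x2*P2_sat
x2 = 1 - x1 = 1 - 0.85 = 0.15
P = 0.85*98 + 0.15*69
P = 83.3 + 10.35
P = 93.65 kPa


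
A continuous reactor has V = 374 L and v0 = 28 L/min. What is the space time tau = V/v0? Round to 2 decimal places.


tau = V / v0
tau = 374 / 28
tau = 13.36 min


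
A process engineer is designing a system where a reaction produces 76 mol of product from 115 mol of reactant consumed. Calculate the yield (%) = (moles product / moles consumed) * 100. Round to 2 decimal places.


Yield = (moles product / moles consumed) * 100%
Yield = (76 / 115) * 100
Yield = 0.6609 * 100
Yield = 66.09%


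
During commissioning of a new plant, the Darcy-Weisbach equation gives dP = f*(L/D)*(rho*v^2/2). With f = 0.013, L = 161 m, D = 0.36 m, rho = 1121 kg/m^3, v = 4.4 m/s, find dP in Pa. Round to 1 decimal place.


dP = f * (L/D) * (rho*v^2/2)
dP = 0.013 * (161/0.36) * (1121*4.4^2/2)
L/D = 447.22222222
rho*v^2/2 = 1121*19.36/2 = 10851.28
dP = 0.013 * 447.22222222 * 10851.28
dP = 63088.1 Pa


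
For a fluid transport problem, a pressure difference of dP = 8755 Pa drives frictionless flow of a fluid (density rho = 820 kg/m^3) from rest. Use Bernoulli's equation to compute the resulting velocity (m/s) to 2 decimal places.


v = sqrt(2*dP/rho)
v = sqrt(2*8755/820)
v = sqrt(21.353659)
v = 4.62 m/s


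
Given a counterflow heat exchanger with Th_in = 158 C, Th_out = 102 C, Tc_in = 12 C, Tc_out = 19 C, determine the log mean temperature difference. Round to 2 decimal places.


dT1 = Th_in - Tc_out = 158 - 19 = 139
dT2 = Th_out - Tc_in = 102 - 12 = 90
LMTD = (dT1 - dT2) / ln(dT1/dT2)
LMTD = (139 - 90) / ln(139/90)
LMTD = 112.73 K


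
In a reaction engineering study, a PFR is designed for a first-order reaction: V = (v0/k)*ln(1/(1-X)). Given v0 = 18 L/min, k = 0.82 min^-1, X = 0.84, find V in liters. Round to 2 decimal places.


V = (v0/k) * ln(1/(1-X))
V = (18/0.82) * ln(1/(1-0.84))
V = 21.95122 * ln(6.25)
V = 21.95122 * 1.832581
V = 40.23 L


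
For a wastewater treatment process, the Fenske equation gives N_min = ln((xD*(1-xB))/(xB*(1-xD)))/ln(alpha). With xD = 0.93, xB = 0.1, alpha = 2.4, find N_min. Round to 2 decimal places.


N_min = ln((xD*(1-xB))/(xB*(1-xD))) / ln(alpha)
Numerator inside ln: 0.837 / 0.007 = 119.571429
ln(119.571429) = 4.783914
ln(alpha) = ln(2.4) = 0.875469
N_min = 4.783914 / 0.875469 = 5.46


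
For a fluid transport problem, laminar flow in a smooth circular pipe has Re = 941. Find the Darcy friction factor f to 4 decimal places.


f = 64 / Re
f = 64 / 941
f = 0.0680


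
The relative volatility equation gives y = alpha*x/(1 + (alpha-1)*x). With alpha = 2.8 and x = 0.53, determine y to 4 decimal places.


y = alpha*x / (1 + (alpha-1)*x)
y = 2.8*0.53 / (1 + (2.8-1)*0.53)
y = 1.484 / (1 + 0.954)
y = 1.484 / 1.954
y = 0.7595


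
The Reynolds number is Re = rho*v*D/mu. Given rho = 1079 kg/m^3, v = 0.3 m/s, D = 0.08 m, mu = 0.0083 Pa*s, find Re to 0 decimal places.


Re = rho * v * D / mu
Re = 1079 * 0.3 * 0.08 / 0.0083
Re = 25.896 / 0.0083
Re = 3120


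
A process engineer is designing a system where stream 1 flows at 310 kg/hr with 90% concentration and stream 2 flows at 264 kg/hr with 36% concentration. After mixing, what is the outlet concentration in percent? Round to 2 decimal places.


Mass balance on solute: F1*x1 + F2*x2 = F3*x3
F3 = F1 + F2 = 310 + 264 = 574 kg/hr
x3 = (F1*x1 + F2*x2)/F3
x3 = (310*0.9 + 264*0.36) / 574
x3 = 65.16%


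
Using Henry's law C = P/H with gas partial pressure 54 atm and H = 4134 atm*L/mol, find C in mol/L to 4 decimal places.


C = P / H
C = 54 / 4134
C = 0.0131 mol/L


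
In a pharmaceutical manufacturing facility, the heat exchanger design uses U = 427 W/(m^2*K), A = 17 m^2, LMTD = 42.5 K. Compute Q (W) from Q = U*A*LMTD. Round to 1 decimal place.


Q = U * A * LMTD
Q = 427 * 17 * 42.5
Q = 308507.5 W


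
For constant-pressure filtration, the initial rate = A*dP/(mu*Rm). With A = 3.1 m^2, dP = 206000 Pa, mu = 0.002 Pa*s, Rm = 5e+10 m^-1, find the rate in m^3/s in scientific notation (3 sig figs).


rate = A * dP / (mu * Rm)
rate = 3.1 * 206000 / (0.002 * 5e+10)
rate = 638600.0 / 1.000e+08
rate = 6.39e-03 m^3/s


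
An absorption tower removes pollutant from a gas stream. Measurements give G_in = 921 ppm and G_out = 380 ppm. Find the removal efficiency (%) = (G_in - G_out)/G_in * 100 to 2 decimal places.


Efficiency = (G_in - G_out) / G_in * 100%
Efficiency = (921 - 380) / 921 * 100
Efficiency = 541 / 921 * 100
Efficiency = 58.74%


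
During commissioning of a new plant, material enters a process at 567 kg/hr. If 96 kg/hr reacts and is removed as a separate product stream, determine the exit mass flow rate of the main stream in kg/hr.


Steady-state mass balance on the main outlet: F_out = F_in - F_removed
F_out = 567 - 96
F_out = 471 kg/hr


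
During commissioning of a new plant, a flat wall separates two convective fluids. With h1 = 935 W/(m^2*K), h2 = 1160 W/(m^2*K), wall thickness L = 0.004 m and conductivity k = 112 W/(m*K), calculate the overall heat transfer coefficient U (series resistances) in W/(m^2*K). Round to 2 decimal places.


1/U = 1/h1 + L/k + 1/h2
1/U = 1/935 + 0.004/112 + 1/1160
1/U = 0.0010695187 + 3.57143e-05 + 0.000862069
1/U = 0.001967302
U = 508.31 W/(m^2*K)


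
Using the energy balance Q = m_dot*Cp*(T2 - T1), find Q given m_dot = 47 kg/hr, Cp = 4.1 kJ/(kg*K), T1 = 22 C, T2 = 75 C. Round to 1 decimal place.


Q = m_dot * Cp * (T2 - T1)
Q = 47 * 4.1 * (75 - 22)
Q = 47 * 4.1 * 53
Q = 10213.1 kJ/hr


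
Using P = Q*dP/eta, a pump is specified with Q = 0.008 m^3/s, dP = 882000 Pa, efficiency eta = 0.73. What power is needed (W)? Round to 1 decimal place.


P = Q * dP / eta
P = 0.008 * 882000 / 0.73
P = 7056.0 / 0.73
P = 9665.8 W


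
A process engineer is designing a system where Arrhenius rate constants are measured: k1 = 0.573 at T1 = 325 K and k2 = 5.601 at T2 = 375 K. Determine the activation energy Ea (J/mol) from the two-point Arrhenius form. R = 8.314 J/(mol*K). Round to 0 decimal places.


Ea = R * ln(k2/k1) / (1/T1 - 1/T2)
ln(k2/k1) = ln(5.601/0.573) = 2.2798147
1/T1 - 1/T2 = 1/325 - 1/375 = 0.00041025641
Ea = 8.314 * 2.2798147 / 0.00041025641
Ea = 46201 J/mol


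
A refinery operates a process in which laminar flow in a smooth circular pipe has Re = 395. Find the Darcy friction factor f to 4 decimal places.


f = 64 / Re
f = 64 / 395
f = 0.1620


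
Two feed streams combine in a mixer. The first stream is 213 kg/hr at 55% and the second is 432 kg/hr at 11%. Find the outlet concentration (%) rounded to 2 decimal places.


Mass balance on solute: F1*x1 + F2*x2 = F3*x3
F3 = F1 + F2 = 213 + 432 = 645 kg/hr
x3 = (F1*x1 + F2*x2)/F3
x3 = (213*0.55 + 432*0.11) / 645
x3 = 25.53%


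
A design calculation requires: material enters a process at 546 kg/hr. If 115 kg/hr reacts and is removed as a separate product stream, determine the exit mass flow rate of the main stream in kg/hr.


Steady-state mass balance on the main outlet: F_out = F_in - F_removed
F_out = 546 - 115
F_out = 431 kg/hr


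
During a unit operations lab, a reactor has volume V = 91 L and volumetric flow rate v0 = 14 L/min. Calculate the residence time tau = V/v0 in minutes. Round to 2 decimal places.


tau = V / v0
tau = 91 / 14
tau = 6.50 min


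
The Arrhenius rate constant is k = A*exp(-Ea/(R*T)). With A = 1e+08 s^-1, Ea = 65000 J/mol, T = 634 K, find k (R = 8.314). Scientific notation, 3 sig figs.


k = A * exp(-Ea/(R*T))
k = 1e+08 * exp(-65000 / (8.314 * 634))
k = 1e+08 * exp(-12.331448)
k = 4.41e+02


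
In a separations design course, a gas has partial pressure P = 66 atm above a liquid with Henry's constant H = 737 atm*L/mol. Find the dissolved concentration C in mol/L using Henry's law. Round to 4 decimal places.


C = P / H
C = 66 / 737
C = 0.0896 mol/L


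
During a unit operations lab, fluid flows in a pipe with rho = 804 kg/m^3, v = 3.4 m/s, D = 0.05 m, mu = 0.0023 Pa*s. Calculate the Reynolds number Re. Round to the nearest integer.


Re = rho * v * D / mu
Re = 804 * 3.4 * 0.05 / 0.0023
Re = 136.68 / 0.0023
Re = 59426


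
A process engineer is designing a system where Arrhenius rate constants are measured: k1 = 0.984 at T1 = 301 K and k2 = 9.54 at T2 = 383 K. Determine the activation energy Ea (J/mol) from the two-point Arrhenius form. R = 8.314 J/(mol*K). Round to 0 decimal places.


Ea = R * ln(k2/k1) / (1/T1 - 1/T2)
ln(k2/k1) = ln(9.54/0.984) = 2.2716229
1/T1 - 1/T2 = 1/301 - 1/383 = 0.000711293079
Ea = 8.314 * 2.2716229 / 0.000711293079
Ea = 26552 J/mol


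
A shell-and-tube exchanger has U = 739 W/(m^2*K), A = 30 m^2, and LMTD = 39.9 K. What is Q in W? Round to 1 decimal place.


Q = U * A * LMTD
Q = 739 * 30 * 39.9
Q = 884583.0 W


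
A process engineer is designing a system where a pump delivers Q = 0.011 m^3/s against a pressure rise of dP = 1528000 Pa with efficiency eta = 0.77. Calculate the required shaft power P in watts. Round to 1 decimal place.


P = Q * dP / eta
P = 0.011 * 1528000 / 0.77
P = 16808.0 / 0.77
P = 21828.6 W


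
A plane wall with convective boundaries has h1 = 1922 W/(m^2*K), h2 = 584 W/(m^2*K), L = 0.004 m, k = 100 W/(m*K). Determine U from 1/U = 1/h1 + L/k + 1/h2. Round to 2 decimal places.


1/U = 1/h1 + L/k + 1/h2
1/U = 1/1922 + 0.004/100 + 1/584
1/U = 0.0005202914 + 4e-05 + 0.0017123288
1/U = 0.0022726202
U = 440.02 W/(m^2*K)


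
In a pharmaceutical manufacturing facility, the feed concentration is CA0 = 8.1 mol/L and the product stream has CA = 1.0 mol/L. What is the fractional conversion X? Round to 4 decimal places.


X = (CA0 - CA) / CA0
X = (8.1 - 1.0) / 8.1
X = 7.1 / 8.1
X = 0.8765


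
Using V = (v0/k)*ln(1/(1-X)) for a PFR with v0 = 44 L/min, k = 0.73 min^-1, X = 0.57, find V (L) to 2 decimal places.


V = (v0/k) * ln(1/(1-X))
V = (44/0.73) * ln(1/(1-0.57))
V = 60.273973 * ln(2.325581)
V = 60.273973 * 0.84397
V = 50.87 L


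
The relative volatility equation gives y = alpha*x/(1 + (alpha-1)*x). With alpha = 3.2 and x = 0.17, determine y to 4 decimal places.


y = alpha*x / (1 + (alpha-1)*x)
y = 3.2*0.17 / (1 + (3.2-1)*0.17)
y = 0.544 / (1 + 0.374)
y = 0.544 / 1.374
y = 0.3959


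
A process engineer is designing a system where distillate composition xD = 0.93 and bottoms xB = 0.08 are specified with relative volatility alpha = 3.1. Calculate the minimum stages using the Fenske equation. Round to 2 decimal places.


N_min = ln((xD*(1-xB))/(xB*(1-xD))) / ln(alpha)
Numerator inside ln: 0.8556 / 0.0056 = 152.785714
ln(152.785714) = 5.029036
ln(alpha) = ln(3.1) = 1.131402
N_min = 5.029036 / 1.131402 = 4.44


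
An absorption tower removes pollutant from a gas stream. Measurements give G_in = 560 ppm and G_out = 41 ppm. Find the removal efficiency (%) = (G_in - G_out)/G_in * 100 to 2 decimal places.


Efficiency = (G_in - G_out) / G_in * 100%
Efficiency = (560 - 41) / 560 * 100
Efficiency = 519 / 560 * 100
Efficiency = 92.68%


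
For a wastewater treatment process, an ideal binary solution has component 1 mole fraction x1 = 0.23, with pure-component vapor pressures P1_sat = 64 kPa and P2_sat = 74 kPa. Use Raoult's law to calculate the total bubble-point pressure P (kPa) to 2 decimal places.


P = x1*P1_sat + x2*P2_sat
x2 = 1 - x1 = 1 - 0.23 = 0.77
P = 0.23*64 + 0.77*74
P = 14.72 + 56.98
P = 71.70 kPa


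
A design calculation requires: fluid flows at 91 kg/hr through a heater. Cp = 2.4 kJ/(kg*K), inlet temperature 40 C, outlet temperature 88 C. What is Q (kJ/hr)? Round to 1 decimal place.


Q = m_dot * Cp * (T2 - T1)
Q = 91 * 2.4 * (88 - 40)
Q = 91 * 2.4 * 48
Q = 10483.2 kJ/hr
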